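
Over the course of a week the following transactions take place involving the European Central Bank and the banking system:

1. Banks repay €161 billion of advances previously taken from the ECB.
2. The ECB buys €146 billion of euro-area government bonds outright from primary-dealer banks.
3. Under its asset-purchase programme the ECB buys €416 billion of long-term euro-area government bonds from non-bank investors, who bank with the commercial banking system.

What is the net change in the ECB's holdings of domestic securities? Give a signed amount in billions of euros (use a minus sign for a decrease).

+€562 billion

Discount-window repayment €161 billion: the ECB's securities portfolio is untouched → 0.
OMO purchase (from banks) €146 billion: securities added to the ECB's portfolio → +€146B.
Asset purchase (from non-banks) €416 billion: securities added to the ECB's portfolio → +€416B.
Net: 0 + 146 + 416 = +€562 billion.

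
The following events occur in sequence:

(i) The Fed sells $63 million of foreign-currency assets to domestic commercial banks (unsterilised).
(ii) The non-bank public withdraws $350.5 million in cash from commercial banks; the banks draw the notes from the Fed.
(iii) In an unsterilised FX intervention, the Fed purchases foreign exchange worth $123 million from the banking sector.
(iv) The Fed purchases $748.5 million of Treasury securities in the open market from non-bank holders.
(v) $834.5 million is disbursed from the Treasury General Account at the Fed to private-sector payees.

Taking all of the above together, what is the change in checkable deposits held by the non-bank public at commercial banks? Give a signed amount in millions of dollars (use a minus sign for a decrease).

+$1232.5 million

FX sale $63 million: the counterparty is a bank, so public deposits are unchanged → 0.
Currency withdrawal $350.5 million: non-bank counterparties' bank balances fall → −$350.5M.
FX purchase $123 million: the counterparty is a bank, so public deposits are unchanged → 0.
Asset purchase (from non-banks) $748.5 million: non-bank counterparties' bank balances rise → +$748.5M.
Government spending $834.5 million: non-bank counterparties' bank balances rise → +$834.5M.
Net: 0 − 350.5 + 0 + 748.5 + 834.5 = +$1232.5 million.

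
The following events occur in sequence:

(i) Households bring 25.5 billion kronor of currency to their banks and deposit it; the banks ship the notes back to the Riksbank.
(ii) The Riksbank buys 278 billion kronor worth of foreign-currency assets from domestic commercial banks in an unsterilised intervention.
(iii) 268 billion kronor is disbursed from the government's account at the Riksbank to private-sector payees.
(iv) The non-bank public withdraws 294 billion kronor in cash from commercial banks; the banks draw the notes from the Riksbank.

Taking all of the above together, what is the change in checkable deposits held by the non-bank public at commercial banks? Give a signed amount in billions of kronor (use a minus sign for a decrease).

Riksbank balance sheet:
  Assets:      Foreign assets +278B
  Liabilities: Bank reserves +277.5B, Currency in circulation +268.5B, Government deposits −268B
Commercial banking system:
  Assets:      Reserves at CB +277.5B, Foreign assets −278B
  Liabilities: Checkable deposits −0.5B
So the change in checkable deposits held by the non-bank public at commercial banks is -0.5 billion.

-0.5 billion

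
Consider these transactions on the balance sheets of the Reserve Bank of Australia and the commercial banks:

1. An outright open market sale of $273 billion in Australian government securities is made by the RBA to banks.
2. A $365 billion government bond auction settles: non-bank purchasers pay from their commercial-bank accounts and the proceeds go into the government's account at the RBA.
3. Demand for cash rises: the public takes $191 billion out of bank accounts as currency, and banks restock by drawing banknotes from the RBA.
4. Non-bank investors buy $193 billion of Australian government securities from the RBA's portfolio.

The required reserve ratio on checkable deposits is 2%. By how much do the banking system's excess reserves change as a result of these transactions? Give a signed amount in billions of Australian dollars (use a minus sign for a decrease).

-$1007.02 billion

OMO sale (to banks) $273 billion: reserves −$273B, deposits 0.
Government account inflow $365 billion: reserves −$365B, deposits −$365B.
Currency withdrawal $191 billion: reserves −$191B, deposits −$191B.
Asset sale (to non-banks) $193 billion: reserves −$193B, deposits −$193B.
Totals: Δreserves = −$1022B, Δdeposits = −$749B.
Δrequired reserves = 2% × −$749B = −$14.98B.
Δexcess reserves = Δreserves − Δrequired = −$1022B − (−$14.98B) = -$1007.02 billion.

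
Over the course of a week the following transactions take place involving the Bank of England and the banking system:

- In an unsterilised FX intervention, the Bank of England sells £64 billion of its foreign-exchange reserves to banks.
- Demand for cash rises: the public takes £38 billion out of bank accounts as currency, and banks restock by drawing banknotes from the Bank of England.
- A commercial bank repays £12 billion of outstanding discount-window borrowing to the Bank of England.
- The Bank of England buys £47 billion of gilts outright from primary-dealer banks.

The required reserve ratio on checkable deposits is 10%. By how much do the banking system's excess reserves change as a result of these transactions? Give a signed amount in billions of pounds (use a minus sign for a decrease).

-£63.2 billion

FX sale £64 billion: reserves −£64B, deposits 0.
Currency withdrawal £38 billion: reserves −£38B, deposits −£38B.
Discount-window repayment £12 billion: reserves −£12B, deposits 0.
OMO purchase (from banks) £47 billion: reserves +£47B, deposits 0.
Totals: Δreserves = −£67B, Δdeposits = −£38B.
Δrequired reserves = 10% × −£38B = −£3.8B.
Δexcess reserves = Δreserves − Δrequired = −£67B − (−£3.8B) = -£63.2 billion.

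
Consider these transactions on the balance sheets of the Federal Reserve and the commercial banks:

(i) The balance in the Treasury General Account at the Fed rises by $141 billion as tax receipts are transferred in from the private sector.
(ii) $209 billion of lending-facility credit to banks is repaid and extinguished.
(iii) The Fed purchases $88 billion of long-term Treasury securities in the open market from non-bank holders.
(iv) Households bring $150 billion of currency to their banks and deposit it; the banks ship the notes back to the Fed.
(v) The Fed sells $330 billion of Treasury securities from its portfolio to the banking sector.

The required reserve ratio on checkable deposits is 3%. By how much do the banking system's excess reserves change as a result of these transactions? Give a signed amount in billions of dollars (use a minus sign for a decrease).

Government account inflow $141 billion: reserves −$141B, deposits −$141B.
Discount-window repayment $209 billion: reserves −$209B, deposits 0.
Asset purchase (from non-banks) $88 billion: reserves +$88B, deposits +$88B.
Currency deposit $150 billion: reserves +$150B, deposits +$150B.
OMO sale (to banks) $330 billion: reserves −$330B, deposits 0.
Totals: Δreserves = −$442B, Δdeposits = +$97B.
Δrequired reserves = 3% × +$97B = +$2.91B.
Δexcess reserves = Δreserves − Δrequired = −$442B − (+$2.91B) = -$444.91 billion.

-$444.91 billion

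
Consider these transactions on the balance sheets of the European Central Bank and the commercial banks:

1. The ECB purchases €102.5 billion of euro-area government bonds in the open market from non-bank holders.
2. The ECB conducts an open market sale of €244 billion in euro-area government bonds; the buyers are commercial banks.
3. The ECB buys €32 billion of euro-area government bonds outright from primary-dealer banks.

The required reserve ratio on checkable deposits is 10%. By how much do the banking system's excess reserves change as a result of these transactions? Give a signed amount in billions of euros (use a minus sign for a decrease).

-€119.75 billion

Asset purchase (from non-banks) €102.5 billion: reserves +€102.5B, deposits +€102.5B.
OMO sale (to banks) €244 billion: reserves −€244B, deposits 0.
OMO purchase (from banks) €32 billion: reserves +€32B, deposits 0.
Totals: Δreserves = −€109.5B, Δdeposits = +€102.5B.
Δrequired reserves = 10% × +€102.5B = +€10.25B.
Δexcess reserves = Δreserves − Δrequired = −€109.5B − (+€10.25B) = -€119.75 billion.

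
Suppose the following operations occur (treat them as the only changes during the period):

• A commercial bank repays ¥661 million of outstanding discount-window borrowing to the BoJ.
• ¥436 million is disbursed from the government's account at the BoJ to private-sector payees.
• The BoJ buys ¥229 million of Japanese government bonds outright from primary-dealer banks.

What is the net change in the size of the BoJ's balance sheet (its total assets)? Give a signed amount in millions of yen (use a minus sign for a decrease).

Discount-window repayment ¥661 million: a BoJ asset is shed → −¥661M.
Government spending ¥436 million: only the composition of liabilities changes → 0.
OMO purchase (from banks) ¥229 million: a BoJ asset is acquired → +¥229M.
Net: −661 + 0 + 229 = -¥432 million.

-¥432 million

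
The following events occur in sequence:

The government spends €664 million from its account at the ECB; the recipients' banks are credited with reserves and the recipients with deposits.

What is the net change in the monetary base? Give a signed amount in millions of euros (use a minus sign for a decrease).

Government spending €664 million: a non-base liability converts back to reserves → +€664M.

+€664 million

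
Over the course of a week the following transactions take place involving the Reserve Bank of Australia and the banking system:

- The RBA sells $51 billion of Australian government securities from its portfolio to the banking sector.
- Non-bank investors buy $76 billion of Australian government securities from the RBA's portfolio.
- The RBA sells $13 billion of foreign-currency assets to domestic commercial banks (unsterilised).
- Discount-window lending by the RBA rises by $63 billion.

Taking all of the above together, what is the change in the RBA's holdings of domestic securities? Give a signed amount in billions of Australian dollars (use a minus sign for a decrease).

RBA balance sheet:
  Assets:      Securities −$127B, Loans to banks +$63B, Foreign assets −$13B
  Liabilities: Bank reserves −$77B
Commercial banking system:
  Assets:      Reserves at CB −$77B, Securities +$51B, Foreign assets +$13B
  Liabilities: Checkable deposits −$76B, Borrowings from CB +$63B
So the change in the RBA's holdings of domestic securities is -$127 billion.

-$127 billion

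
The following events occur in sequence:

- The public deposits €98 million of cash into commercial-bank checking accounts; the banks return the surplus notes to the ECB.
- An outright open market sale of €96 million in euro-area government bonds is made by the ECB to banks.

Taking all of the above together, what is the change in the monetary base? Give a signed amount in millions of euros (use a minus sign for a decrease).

ECB balance sheet:
  Assets:      Securities −€96M
  Liabilities: Bank reserves +€2M, Currency in circulation −€98M
Monetary base = currency + reserves: −€98M + (+€2M) = -€96 million.

-€96 million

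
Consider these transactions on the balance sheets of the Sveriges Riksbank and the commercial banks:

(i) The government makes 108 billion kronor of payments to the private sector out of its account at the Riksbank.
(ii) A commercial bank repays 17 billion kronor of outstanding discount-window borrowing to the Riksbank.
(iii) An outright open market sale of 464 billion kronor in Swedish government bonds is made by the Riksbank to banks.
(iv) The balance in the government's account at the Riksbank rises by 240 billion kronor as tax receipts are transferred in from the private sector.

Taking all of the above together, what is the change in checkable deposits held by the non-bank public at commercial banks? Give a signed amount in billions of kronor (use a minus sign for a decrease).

Government spending 108 billion kronor: non-bank counterparties' bank balances rise → +108B.
Discount-window repayment 17 billion kronor: the counterparty is a bank, so public deposits are unchanged → 0.
OMO sale (to banks) 464 billion kronor: the counterparty is a bank, so public deposits are unchanged → 0.
Government account inflow 240 billion kronor: non-bank counterparties' bank balances fall → −240B.
Net: 108 + 0 + 0 − 240 = -132 billion.

-132 billion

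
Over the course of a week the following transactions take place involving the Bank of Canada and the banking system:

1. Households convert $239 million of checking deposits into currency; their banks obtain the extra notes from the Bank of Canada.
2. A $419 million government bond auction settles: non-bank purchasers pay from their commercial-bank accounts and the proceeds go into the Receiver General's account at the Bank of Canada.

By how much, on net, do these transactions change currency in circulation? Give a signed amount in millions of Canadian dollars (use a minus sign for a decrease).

+$239 million

Bank of Canada balance sheet:
  Assets:      no change
  Liabilities: Bank reserves −$658M, Currency in circulation +$239M, Government deposits +$419M
So the change in currency in circulation is +$239 million.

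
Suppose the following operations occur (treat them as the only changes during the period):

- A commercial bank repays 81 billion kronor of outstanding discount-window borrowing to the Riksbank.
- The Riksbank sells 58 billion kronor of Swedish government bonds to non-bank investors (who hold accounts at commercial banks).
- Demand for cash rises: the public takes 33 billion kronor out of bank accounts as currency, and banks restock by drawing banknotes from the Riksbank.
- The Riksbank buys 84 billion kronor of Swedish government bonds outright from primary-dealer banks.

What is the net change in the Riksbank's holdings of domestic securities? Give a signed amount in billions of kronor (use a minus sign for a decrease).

+26 billion

Discount-window repayment 81 billion kronor: the Riksbank's securities portfolio is untouched → 0.
Asset sale (to non-banks) 58 billion kronor: securities removed from the Riksbank's portfolio → −58B.
Currency withdrawal 33 billion kronor: the Riksbank's securities portfolio is untouched → 0.
OMO purchase (from banks) 84 billion kronor: securities added to the Riksbank's portfolio → +84B.
Net: 0 − 58 + 0 + 84 = +26 billion.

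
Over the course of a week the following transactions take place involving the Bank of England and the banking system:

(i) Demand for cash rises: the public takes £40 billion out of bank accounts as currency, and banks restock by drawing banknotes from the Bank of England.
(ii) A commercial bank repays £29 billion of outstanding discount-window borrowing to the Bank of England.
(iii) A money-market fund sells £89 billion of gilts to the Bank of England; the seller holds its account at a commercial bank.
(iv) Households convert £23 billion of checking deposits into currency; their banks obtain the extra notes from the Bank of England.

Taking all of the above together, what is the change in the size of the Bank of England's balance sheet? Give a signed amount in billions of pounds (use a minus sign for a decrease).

+£60 billion

Currency withdrawal £40 billion: only the composition of liabilities changes → 0.
Discount-window repayment £29 billion: a Bank of England asset is shed → −£29B.
Asset purchase (from non-banks) £89 billion: a Bank of England asset is acquired → +£89B.
Currency withdrawal £23 billion: only the composition of liabilities changes → 0.
Net: 0 − 29 + 89 + 0 = +£60 billion.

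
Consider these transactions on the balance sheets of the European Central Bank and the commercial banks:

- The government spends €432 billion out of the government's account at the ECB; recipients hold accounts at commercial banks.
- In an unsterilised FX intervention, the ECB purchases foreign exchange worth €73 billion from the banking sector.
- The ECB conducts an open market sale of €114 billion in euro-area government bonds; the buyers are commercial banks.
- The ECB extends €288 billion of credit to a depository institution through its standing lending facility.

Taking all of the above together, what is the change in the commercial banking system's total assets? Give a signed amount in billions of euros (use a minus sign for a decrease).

+€720 billion

Government spending €432 billion: bank balance sheets expand → +€432B.
FX purchase €73 billion: just an asset swap on bank balance sheets → 0.
OMO sale (to banks) €114 billion: just an asset swap on bank balance sheets → 0.
Discount-window loan €288 billion: bank balance sheets expand → +€288B.
Net: 432 + 0 + 0 + 288 = +€720 billion.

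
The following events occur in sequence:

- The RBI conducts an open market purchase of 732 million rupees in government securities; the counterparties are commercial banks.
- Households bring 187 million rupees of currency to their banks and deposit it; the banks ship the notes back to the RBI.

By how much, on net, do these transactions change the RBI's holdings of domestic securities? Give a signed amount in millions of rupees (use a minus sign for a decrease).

+732 million

RBI balance sheet:
  Assets:      Securities +732M
  Liabilities: Bank reserves +919M, Currency in circulation −187M
So the change in the RBI's holdings of domestic securities is +732 million.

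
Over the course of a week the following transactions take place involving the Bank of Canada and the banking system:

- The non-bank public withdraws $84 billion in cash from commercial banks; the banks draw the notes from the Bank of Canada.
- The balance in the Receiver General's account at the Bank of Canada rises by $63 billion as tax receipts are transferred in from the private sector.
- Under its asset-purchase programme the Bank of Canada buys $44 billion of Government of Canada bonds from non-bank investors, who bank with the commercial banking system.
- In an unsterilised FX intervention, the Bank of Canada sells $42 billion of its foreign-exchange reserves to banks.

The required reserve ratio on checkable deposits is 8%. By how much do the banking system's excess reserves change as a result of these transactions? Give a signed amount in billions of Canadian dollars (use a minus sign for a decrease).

Currency withdrawal $84 billion: reserves −$84B, deposits −$84B.
Government account inflow $63 billion: reserves −$63B, deposits −$63B.
Asset purchase (from non-banks) $44 billion: reserves +$44B, deposits +$44B.
FX sale $42 billion: reserves −$42B, deposits 0.
Totals: Δreserves = −$145B, Δdeposits = −$103B.
Δrequired reserves = 8% × −$103B = −$8.24B.
Δexcess reserves = Δreserves − Δrequired = −$145B − (−$8.24B) = -$136.76 billion.

-$136.76 billion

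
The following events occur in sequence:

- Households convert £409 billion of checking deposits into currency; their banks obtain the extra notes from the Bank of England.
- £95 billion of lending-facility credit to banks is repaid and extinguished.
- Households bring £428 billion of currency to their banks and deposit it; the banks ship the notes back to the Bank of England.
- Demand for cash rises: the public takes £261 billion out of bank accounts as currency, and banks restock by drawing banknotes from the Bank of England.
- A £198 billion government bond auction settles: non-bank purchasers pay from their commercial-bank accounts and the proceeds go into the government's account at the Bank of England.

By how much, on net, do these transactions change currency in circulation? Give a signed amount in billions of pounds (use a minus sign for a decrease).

+£242 billion

Currency withdrawal £409 billion: notes leave the central bank → +£409B.
Discount-window repayment £95 billion: no currency enters or leaves circulation → 0.
Currency deposit £428 billion: notes return to the central bank → −£428B.
Currency withdrawal £261 billion: notes leave the central bank → +£261B.
Government account inflow £198 billion: no currency enters or leaves circulation → 0.
Net: 409 + 0 − 428 + 261 + 0 = +£242 billion.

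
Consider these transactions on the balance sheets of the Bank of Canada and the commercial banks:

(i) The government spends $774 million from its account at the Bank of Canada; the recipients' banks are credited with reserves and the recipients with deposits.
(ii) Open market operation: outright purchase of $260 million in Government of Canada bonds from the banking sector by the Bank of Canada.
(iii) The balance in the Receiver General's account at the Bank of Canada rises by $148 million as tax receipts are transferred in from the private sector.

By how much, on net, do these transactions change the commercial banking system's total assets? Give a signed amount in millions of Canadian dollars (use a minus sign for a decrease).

+$626 million

Government spending $774 million: bank balance sheets expand → +$774M.
OMO purchase (from banks) $260 million: just an asset swap on bank balance sheets → 0.
Government account inflow $148 million: bank balance sheets shrink → −$148M.
Net: 774 + 0 − 148 = +$626 million.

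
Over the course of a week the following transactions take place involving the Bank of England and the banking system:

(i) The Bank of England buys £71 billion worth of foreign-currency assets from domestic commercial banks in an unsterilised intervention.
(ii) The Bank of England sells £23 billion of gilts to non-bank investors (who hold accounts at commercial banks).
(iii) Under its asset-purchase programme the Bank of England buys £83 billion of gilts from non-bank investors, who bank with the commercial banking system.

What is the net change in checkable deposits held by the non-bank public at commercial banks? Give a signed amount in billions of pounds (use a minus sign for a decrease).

Bank of England balance sheet:
  Assets:      Securities +£60B, Foreign assets +£71B
  Liabilities: Bank reserves +£131B
Commercial banking system:
  Assets:      Reserves at CB +£131B, Foreign assets −£71B
  Liabilities: Checkable deposits +£60B
So the change in checkable deposits held by the non-bank public at commercial banks is +£60 billion.

+£60 billion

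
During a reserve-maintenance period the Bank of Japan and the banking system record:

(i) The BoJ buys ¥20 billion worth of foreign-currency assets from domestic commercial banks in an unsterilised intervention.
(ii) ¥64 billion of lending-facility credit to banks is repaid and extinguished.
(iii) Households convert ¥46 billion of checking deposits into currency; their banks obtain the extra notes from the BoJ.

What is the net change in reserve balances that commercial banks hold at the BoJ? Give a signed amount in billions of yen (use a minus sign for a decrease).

-¥90 billion

FX purchase ¥20 billion: the BoJ pays by crediting reserve accounts → +¥20B.
Discount-window repayment ¥64 billion: repayment is debited from reserves → −¥64B.
Currency withdrawal ¥46 billion: banks swap reserves for currency → −¥46B.
Net: 20 − 64 − 46 = -¥90 billion.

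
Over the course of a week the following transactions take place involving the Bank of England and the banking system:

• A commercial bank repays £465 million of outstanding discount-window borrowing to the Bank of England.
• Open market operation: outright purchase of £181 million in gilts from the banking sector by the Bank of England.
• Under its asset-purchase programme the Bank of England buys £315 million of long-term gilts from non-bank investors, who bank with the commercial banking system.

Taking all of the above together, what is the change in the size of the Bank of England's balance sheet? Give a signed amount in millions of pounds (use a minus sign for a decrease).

+£31 million

Bank of England balance sheet:
  Assets:      Securities +£496M, Loans to banks −£465M
  Liabilities: Bank reserves +£31M
Commercial banking system:
  Assets:      Reserves at CB +£31M, Securities −£181M
  Liabilities: Checkable deposits +£315M, Borrowings from CB −£465M
Change in total Bank of England assets = +£31 million.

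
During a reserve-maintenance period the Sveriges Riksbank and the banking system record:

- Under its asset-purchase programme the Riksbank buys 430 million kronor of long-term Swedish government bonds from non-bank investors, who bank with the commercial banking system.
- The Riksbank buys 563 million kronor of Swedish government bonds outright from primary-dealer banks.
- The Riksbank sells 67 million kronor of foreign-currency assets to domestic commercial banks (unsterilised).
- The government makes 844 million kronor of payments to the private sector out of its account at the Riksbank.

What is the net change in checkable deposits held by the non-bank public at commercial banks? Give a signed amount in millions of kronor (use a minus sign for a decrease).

+1274 million

Riksbank balance sheet:
  Assets:      Securities +993M, Foreign assets −67M
  Liabilities: Bank reserves +1770M, Government deposits −844M
Commercial banking system:
  Assets:      Reserves at CB +1770M, Securities −563M, Foreign assets +67M
  Liabilities: Checkable deposits +1274M
So the change in checkable deposits held by the non-bank public at commercial banks is +1274 million.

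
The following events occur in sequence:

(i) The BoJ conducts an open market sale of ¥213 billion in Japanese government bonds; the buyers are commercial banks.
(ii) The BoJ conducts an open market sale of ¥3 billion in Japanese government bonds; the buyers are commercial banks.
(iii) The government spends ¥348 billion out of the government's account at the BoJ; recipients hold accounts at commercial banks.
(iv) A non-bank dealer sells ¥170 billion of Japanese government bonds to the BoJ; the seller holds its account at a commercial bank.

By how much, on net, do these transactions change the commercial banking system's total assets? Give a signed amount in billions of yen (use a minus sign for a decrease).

OMO sale (to banks) ¥213 billion: just an asset swap on bank balance sheets → 0.
OMO sale (to banks) ¥3 billion: just an asset swap on bank balance sheets → 0.
Government spending ¥348 billion: bank balance sheets expand → +¥348B.
Asset purchase (from non-banks) ¥170 billion: bank balance sheets expand → +¥170B.
Net: 0 + 0 + 348 + 170 = +¥518 billion.

+¥518 billion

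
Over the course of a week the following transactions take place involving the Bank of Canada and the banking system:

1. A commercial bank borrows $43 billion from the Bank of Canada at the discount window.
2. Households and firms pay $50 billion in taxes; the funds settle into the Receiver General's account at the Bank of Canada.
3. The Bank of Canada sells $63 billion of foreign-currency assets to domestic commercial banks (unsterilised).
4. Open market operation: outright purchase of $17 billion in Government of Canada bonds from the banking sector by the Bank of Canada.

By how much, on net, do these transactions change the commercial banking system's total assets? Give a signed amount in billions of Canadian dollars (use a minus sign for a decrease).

Discount-window loan $43 billion: bank balance sheets expand → +$43B.
Government account inflow $50 billion: bank balance sheets shrink → −$50B.
FX sale $63 billion: just an asset swap on bank balance sheets → 0.
OMO purchase (from banks) $17 billion: just an asset swap on bank balance sheets → 0.
Net: 43 − 50 + 0 + 0 = -$7 billion.

-$7 billion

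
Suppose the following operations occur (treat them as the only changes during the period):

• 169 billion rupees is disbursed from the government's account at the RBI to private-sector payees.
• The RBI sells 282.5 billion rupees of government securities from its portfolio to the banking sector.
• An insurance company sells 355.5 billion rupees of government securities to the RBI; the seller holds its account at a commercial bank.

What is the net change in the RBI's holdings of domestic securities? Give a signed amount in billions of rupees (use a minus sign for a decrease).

+73 billion

RBI balance sheet:
  Assets:      Securities +73B
  Liabilities: Bank reserves +242B, Government deposits −169B
Commercial banking system:
  Assets:      Reserves at CB +242B, Securities +282.5B
  Liabilities: Checkable deposits +524.5B
So the change in the RBI's holdings of domestic securities is +73 billion.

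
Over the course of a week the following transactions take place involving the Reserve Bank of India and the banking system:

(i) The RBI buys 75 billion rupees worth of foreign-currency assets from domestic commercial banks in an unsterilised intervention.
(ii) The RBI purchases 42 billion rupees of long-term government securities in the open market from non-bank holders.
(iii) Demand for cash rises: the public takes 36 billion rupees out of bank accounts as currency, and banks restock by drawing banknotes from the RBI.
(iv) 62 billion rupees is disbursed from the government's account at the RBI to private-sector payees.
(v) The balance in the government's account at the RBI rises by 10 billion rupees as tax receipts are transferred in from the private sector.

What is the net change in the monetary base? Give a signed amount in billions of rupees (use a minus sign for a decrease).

+169 billion

FX purchase 75 billion rupees: RBI balance sheet expands → +75B.
Asset purchase (from non-banks) 42 billion rupees: RBI balance sheet expands → +42B.
Currency withdrawal 36 billion rupees: just a shift between currency and reserves — both are base money → 0.
Government spending 62 billion rupees: a non-base liability converts back to reserves → +62B.
Government account inflow 10 billion rupees: reserves shift to a non-base liability → −10B.
Net: 75 + 42 + 0 + 62 − 10 = +169 billion.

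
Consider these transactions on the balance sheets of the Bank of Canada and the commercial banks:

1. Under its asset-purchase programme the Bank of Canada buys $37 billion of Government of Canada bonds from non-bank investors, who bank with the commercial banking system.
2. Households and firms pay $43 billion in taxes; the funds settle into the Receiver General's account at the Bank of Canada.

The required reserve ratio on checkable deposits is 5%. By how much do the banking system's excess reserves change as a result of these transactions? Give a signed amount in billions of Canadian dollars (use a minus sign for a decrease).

Asset purchase (from non-banks) $37 billion: reserves +$37B, deposits +$37B.
Government account inflow $43 billion: reserves −$43B, deposits −$43B.
Totals: Δreserves = −$6B, Δdeposits = −$6B.
Δrequired reserves = 5% × −$6B = −$0.3B.
Δexcess reserves = Δreserves − Δrequired = −$6B − (−$0.3B) = -$5.7 billion.

-$5.7 billion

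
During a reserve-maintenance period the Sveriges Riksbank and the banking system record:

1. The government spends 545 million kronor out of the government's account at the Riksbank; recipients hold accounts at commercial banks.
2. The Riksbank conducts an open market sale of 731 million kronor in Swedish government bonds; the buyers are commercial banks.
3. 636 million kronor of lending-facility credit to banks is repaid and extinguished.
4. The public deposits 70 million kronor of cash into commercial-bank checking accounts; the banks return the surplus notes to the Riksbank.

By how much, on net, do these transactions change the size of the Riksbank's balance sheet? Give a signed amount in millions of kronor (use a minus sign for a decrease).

Government spending 545 million kronor: only the composition of liabilities changes → 0.
OMO sale (to banks) 731 million kronor: a Riksbank asset is shed → −731M.
Discount-window repayment 636 million kronor: a Riksbank asset is shed → −636M.
Currency deposit 70 million kronor: only the composition of liabilities changes → 0.
Net: 0 − 731 − 636 + 0 = -1367 million.

-1367 million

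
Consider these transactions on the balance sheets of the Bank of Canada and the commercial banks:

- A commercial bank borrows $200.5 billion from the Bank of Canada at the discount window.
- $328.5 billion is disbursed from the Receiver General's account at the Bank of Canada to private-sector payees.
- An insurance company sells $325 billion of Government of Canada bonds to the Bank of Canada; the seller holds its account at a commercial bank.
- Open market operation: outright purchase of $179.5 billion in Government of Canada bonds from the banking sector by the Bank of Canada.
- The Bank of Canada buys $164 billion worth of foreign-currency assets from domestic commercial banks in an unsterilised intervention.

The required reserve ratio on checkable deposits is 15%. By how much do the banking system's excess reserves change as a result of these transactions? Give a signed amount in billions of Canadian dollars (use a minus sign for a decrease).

+$1099.475 billion

Discount-window loan $200.5 billion: reserves +$200.5B, deposits 0.
Government spending $328.5 billion: reserves +$328.5B, deposits +$328.5B.
Asset purchase (from non-banks) $325 billion: reserves +$325B, deposits +$325B.
OMO purchase (from banks) $179.5 billion: reserves +$179.5B, deposits 0.
FX purchase $164 billion: reserves +$164B, deposits 0.
Totals: Δreserves = +$1197.5B, Δdeposits = +$653.5B.
Δrequired reserves = 15% × +$653.5B = +$98.025B.
Δexcess reserves = Δreserves − Δrequired = +$1197.5B − (+$98.025B) = +$1099.475 billion.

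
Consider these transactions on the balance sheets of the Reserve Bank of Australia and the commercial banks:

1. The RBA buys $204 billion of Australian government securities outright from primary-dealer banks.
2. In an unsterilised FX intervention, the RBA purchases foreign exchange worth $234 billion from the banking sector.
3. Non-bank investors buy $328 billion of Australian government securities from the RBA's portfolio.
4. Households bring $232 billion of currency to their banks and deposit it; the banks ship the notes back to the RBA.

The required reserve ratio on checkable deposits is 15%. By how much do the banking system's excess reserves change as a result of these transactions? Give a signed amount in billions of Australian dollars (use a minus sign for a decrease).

+$356.4 billion

OMO purchase (from banks) $204 billion: reserves +$204B, deposits 0.
FX purchase $234 billion: reserves +$234B, deposits 0.
Asset sale (to non-banks) $328 billion: reserves −$328B, deposits −$328B.
Currency deposit $232 billion: reserves +$232B, deposits +$232B.
Totals: Δreserves = +$342B, Δdeposits = −$96B.
Δrequired reserves = 15% × −$96B = −$14.4B.
Δexcess reserves = Δreserves − Δrequired = +$342B − (−$14.4B) = +$356.4 billion.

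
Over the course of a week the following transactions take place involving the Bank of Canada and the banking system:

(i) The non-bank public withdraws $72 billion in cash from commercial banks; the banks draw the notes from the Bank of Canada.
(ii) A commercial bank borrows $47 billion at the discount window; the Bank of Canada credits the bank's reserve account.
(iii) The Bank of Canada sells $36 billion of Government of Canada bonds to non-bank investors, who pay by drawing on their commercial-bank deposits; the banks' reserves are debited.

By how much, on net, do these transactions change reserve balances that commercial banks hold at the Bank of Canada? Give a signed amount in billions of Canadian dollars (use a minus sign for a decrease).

-$61 billion

Currency withdrawal $72 billion: banks swap reserves for currency → −$72B.
Discount-window loan $47 billion: the loan is credited to the bank's reserve account → +$47B.
Asset sale (to non-banks) $36 billion: the non-bank buyers' banks settle from reserves → −$36B.
Net: −72 + 47 − 36 = -$61 billion.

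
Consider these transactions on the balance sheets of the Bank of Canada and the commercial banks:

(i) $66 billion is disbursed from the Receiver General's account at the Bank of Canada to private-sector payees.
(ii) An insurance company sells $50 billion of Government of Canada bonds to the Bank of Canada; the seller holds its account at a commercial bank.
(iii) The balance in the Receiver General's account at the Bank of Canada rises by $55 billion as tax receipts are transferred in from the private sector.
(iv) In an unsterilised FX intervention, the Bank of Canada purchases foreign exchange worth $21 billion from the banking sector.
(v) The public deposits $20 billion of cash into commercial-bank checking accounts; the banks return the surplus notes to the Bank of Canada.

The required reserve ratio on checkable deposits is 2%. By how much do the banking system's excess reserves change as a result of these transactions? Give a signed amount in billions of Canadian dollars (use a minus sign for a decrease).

Government spending $66 billion: reserves +$66B, deposits +$66B.
Asset purchase (from non-banks) $50 billion: reserves +$50B, deposits +$50B.
Government account inflow $55 billion: reserves −$55B, deposits −$55B.
FX purchase $21 billion: reserves +$21B, deposits 0.
Currency deposit $20 billion: reserves +$20B, deposits +$20B.
Totals: Δreserves = +$102B, Δdeposits = +$81B.
Δrequired reserves = 2% × +$81B = +$1.62B.
Δexcess reserves = Δreserves − Δrequired = +$102B − (+$1.62B) = +$100.38 billion.

+$100.38 billion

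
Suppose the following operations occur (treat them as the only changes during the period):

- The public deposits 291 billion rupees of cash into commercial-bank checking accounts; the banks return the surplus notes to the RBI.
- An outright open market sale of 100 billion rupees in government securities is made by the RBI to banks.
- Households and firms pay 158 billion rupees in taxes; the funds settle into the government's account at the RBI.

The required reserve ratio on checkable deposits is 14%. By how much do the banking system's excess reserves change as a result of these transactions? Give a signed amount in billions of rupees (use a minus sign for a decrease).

Currency deposit 291 billion rupees: reserves +291B, deposits +291B.
OMO sale (to banks) 100 billion rupees: reserves −100B, deposits 0.
Government account inflow 158 billion rupees: reserves −158B, deposits −158B.
Totals: Δreserves = +33B, Δdeposits = +133B.
Δrequired reserves = 14% × +133B = +18.62B.
Δexcess reserves = Δreserves − Δrequired = +33B − (+18.62B) = +14.38 billion.

+14.38 billion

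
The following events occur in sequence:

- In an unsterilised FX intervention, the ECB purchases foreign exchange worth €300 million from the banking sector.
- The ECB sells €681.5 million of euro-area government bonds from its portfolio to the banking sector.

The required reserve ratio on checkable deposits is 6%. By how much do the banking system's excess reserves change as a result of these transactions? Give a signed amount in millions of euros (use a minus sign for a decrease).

-€381.5 million

FX purchase €300 million: reserves +€300M, deposits 0.
OMO sale (to banks) €681.5 million: reserves −€681.5M, deposits 0.
Totals: Δreserves = −€381.5M, Δdeposits = 0.
Δrequired reserves = 6% × 0 = 0.
Δexcess reserves = Δreserves − Δrequired = −€381.5M − (0) = -€381.5 million.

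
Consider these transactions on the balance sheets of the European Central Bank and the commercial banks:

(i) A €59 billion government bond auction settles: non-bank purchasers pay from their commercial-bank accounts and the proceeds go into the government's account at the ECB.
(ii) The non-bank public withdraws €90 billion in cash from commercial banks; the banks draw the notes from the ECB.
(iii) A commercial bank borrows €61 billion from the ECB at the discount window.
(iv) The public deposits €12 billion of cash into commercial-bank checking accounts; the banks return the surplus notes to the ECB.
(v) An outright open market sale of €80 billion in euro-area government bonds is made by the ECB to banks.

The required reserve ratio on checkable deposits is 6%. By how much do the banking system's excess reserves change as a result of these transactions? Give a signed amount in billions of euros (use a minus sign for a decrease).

-€147.78 billion

Government account inflow €59 billion: reserves −€59B, deposits −€59B.
Currency withdrawal €90 billion: reserves −€90B, deposits −€90B.
Discount-window loan €61 billion: reserves +€61B, deposits 0.
Currency deposit €12 billion: reserves +€12B, deposits +€12B.
OMO sale (to banks) €80 billion: reserves −€80B, deposits 0.
Totals: Δreserves = −€156B, Δdeposits = −€137B.
Δrequired reserves = 6% × −€137B = −€8.22B.
Δexcess reserves = Δreserves − Δrequired = −€156B − (−€8.22B) = -€147.78 billion.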